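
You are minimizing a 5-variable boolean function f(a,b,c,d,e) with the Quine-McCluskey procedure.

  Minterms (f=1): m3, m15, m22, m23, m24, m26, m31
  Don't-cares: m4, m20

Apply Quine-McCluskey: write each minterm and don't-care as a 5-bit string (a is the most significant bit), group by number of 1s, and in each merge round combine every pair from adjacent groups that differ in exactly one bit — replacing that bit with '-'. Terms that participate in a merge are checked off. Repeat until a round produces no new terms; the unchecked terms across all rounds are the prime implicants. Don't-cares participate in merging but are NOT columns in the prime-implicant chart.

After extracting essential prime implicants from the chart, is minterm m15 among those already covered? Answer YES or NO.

YES

size-2^0 implicants → 00011  00100(✓)  01111(✓)  10100(✓)  10110(✓)  10111(✓)  11000(✓)  11010(✓)  11111(✓)
size-2^1 implicants → -0100  -1111  1-111  101-0  1011-  110-0
Unchecked terms (primes): -0100, -1111, 00011, 1-111, 101-0, 1011-, 110-0
Minterm coverage:
  m3 ⊆ 00011 [E]
  m15 ⊆ -1111 [E]
  m22 ⊆ 101-0,1011-
  m23 ⊆ 1-111,1011-
  m24 ⊆ 110-0 [E]
  m26 ⊆ 110-0 [E]
  m31 ⊆ -1111,1-111
E = {-1111, 00011, 110-0}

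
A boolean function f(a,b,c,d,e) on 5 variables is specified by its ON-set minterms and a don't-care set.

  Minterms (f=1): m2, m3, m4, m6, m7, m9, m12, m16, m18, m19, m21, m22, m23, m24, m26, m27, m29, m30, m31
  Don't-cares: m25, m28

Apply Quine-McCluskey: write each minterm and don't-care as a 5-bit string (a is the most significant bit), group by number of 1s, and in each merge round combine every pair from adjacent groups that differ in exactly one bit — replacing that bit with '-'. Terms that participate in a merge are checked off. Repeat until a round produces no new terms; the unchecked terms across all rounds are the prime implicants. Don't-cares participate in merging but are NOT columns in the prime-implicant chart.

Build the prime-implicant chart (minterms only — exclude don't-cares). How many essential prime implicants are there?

4

[col 0] 00010*, 00011*, 00100*, 00110*, 00111*, 01001*, 01100*, 10000*, 10010*, 10011*, 10101*, 10110*, 10111*, 11000*, 11001*, 11010*, 11011*, 11100*, 11101*, 11110*, 11111*
[col 1] -0010*, -0011*, -0110*, -0111*, -1001, -1100, 0-100, 00-10*, 00-11*, 0001-*, 001-0, 0011-*, 1-000*, 1-010*, 1-011*, 1-101*, 1-110*, 1-111*, 10-10*, 10-11*, 100-0*, 1001-*, 101-1*, 1011-*, 11-00*, 11-01*, 11-10*, 11-11*, 110-0*, 110-1*, 1100-*, 1101-*, 111-0*, 111-1*, 1110-*, 1111-*
[col 2] -0-10*, -0-11*, -001-*, -011-*, 00-1-*, 1--10*, 1--11*, 1-0-0, 1-01-*, 1-1-1, 1-11-*, 10-1-*, 11--0*, 11--1*, 11-0-*, 11-1-*, 110--*, 111--*
[col 3] -0-1-, 1--1-, 11---
Prime implicants: -0-1-, -1001, -1100, 0-100, 001-0, 1--1-, 1-0-0, 1-1-1, 11---
PI chart (minterm → PIs covering it):
  2 | -0-1-  (sole → essential)
  3 | -0-1-  (sole → essential)
  4 | 0-100,001-0
  6 | -0-1-,001-0
  7 | -0-1-  (sole → essential)
  9 | -1001  (sole → essential)
  12 | -1100,0-100
  16 | 1-0-0  (sole → essential)
  18 | -0-1-,1--1-,1-0-0
  19 | -0-1-,1--1-
  21 | 1-1-1  (sole → essential)
  22 | -0-1-,1--1-
  23 | -0-1-,1--1-,1-1-1
  24 | 1-0-0,11---
  26 | 1--1-,1-0-0,11---
  27 | 1--1-,11---
  29 | 1-1-1,11---
  30 | 1--1-,11---
  31 | 1--1-,1-1-1,11---
Essential prime implicants: -0-1-, -1001, 1-0-0, 1-1-1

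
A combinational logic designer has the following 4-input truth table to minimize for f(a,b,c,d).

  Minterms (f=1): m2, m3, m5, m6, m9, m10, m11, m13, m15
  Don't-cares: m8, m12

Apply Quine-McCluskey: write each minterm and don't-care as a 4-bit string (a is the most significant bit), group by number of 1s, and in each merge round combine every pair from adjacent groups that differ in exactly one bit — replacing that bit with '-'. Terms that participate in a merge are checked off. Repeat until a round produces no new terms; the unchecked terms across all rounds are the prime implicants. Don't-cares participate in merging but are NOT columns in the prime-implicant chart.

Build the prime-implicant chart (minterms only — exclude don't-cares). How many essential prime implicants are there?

Round 0: 0010✓ 0011✓ 0101✓ 0110✓ 1000✓ 1001✓ 1010✓ 1011✓ 1100✓ 1101✓ 1111✓
Round 1: -010✓ -011✓ -101 0-10 001-✓ 1-00✓ 1-01✓ 1-11✓ 10-0✓ 10-1✓ 100-✓ 101-✓ 11-1✓ 110-✓
Round 2: -01- 1--1 1-0- 10--
PIs = {-01-, -101, 0-10, 1--1, 1-0-, 10--}
Coverage chart:
  m2: -01-,0-10
  m3: -01- ←essential
  m5: -101 ←essential
  m6: 0-10 ←essential
  m9: 1--1,1-0-,10--
  m10: -01-,10--
  m11: -01-,1--1,10--
  m13: -101,1--1,1-0-
  m15: 1--1 ←essential
Essential: -01-, -101, 0-10, 1--1

4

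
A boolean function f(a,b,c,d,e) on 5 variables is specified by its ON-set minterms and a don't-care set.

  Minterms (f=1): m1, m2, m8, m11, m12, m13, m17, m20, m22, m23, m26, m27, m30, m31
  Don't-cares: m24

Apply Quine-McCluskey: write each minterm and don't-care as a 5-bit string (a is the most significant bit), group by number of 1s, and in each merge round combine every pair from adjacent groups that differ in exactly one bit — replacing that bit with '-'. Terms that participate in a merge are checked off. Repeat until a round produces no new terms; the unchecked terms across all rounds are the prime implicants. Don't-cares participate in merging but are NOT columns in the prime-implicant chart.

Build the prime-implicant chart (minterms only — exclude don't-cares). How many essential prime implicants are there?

Round 0: 00001✓ 00010 01000✓ 01011✓ 01100✓ 01101✓ 10001✓ 10100✓ 10110✓ 10111✓ 11000✓ 11010✓ 11011✓ 11110✓ 11111✓
Round 1: -0001 -1000 -1011 01-00 0110- 1-110✓ 1-111✓ 101-0 1011-✓ 11-10✓ 11-11✓ 110-0 1101-✓ 1111-✓
Round 2: 1-11- 11-1-
PIs = {-0001, -1000, -1011, 00010, 01-00, 0110-, 1-11-, 101-0, 11-1-, 110-0}
Coverage chart:
  m1: -0001 ←essential
  m2: 00010 ←essential
  m8: -1000,01-00
  m11: -1011 ←essential
  m12: 01-00,0110-
  m13: 0110- ←essential
  m17: -0001 ←essential
  m20: 101-0 ←essential
  m22: 1-11-,101-0
  m23: 1-11- ←essential
  m26: 11-1-,110-0
  m27: -1011,11-1-
  m30: 1-11-,11-1-
  m31: 1-11-,11-1-
Essential: -0001, -1011, 00010, 0110-, 1-11-, 101-0

6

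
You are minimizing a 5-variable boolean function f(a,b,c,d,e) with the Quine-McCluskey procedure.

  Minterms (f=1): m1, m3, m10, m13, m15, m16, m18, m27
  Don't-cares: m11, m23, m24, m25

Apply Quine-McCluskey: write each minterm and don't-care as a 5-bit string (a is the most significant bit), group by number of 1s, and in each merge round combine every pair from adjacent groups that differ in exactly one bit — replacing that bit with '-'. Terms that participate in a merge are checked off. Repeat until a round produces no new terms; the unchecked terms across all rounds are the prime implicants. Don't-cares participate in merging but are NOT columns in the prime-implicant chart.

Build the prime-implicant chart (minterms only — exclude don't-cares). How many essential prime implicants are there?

[col 0] 00001*, 00011*, 01010*, 01011*, 01101*, 01111*, 10000*, 10010*, 10111, 11000*, 11001*, 11011*
[col 1] -1011, 0-011, 000-1, 01-11, 0101-, 011-1, 1-000, 100-0, 110-1, 1100-
Prime implicants: -1011, 0-011, 000-1, 01-11, 0101-, 011-1, 1-000, 100-0, 10111, 110-1, 1100-
PI chart (minterm → PIs covering it):
  1 | 000-1  (sole → essential)
  3 | 0-011,000-1
  10 | 0101-  (sole → essential)
  13 | 011-1  (sole → essential)
  15 | 01-11,011-1
  16 | 1-000,100-0
  18 | 100-0  (sole → essential)
  27 | -1011,110-1
Essential prime implicants: 000-1, 0101-, 011-1, 100-0

4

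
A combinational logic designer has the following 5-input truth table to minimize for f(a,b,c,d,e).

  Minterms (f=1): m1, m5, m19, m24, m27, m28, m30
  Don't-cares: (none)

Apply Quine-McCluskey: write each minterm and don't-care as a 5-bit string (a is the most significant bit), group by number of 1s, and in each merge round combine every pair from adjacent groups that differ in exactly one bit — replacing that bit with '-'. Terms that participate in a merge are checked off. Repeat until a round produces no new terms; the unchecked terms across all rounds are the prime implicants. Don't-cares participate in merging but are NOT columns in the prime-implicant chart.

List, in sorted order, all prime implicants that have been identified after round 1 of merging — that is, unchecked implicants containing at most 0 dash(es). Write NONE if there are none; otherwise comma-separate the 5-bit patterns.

NONE

[col 0] 00001*, 00101*, 10011*, 11000*, 11011*, 11100*, 11110*
[col 1] 00-01, 1-011, 11-00, 111-0
Prime implicants: 00-01, 1-011, 11-00, 111-0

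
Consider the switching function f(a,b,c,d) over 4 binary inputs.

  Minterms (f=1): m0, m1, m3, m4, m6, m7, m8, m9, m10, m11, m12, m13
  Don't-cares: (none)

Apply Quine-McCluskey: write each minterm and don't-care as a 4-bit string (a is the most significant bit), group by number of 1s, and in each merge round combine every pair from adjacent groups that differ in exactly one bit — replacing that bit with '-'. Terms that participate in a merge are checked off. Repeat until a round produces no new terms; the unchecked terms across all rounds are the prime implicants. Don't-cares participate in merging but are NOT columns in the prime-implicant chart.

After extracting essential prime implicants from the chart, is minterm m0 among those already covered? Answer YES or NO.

size-2^0 implicants → 0000(✓)  0001(✓)  0011(✓)  0100(✓)  0110(✓)  0111(✓)  1000(✓)  1001(✓)  1010(✓)  1011(✓)  1100(✓)  1101(✓)
size-2^1 implicants → -000(✓)  -001(✓)  -011(✓)  -100(✓)  0-00(✓)  0-11  00-1(✓)  000-(✓)  01-0  011-  1-00(✓)  1-01(✓)  10-0(✓)  10-1(✓)  100-(✓)  101-(✓)  110-(✓)
size-2^2 implicants → --00  -0-1  -00-  1-0-  10--
Unchecked terms (primes): --00, -0-1, -00-, 0-11, 01-0, 011-, 1-0-, 10--
Minterm coverage:
  m0 ⊆ --00,-00-
  m1 ⊆ -0-1,-00-
  m3 ⊆ -0-1,0-11
  m4 ⊆ --00,01-0
  m6 ⊆ 01-0,011-
  m7 ⊆ 0-11,011-
  m8 ⊆ --00,-00-,1-0-,10--
  m9 ⊆ -0-1,-00-,1-0-,10--
  m10 ⊆ 10-- [E]
  m11 ⊆ -0-1,10--
  m12 ⊆ --00,1-0-
  m13 ⊆ 1-0- [E]
E = {1-0-, 10--}

NO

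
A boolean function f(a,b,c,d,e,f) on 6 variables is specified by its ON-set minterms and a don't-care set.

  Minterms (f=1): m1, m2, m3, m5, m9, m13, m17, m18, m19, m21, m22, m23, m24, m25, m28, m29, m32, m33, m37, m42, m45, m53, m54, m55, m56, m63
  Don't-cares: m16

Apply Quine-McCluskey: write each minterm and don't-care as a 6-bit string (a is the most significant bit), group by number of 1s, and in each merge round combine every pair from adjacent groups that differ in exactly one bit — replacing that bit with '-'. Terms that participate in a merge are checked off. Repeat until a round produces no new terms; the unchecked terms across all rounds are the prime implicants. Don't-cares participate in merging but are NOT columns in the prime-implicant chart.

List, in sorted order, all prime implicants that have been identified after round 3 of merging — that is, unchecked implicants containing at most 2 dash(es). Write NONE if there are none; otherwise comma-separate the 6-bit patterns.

--0101, -0-101, -00-01, -101-1, -1011-, -11000, 0-00-1, 0-001-, 01-00-, 010--1, 010-1-, 0100--, 011-0-, 10000-, 101010, 11-111

size-2^0 implicants → 000001(✓)  000010(✓)  000011(✓)  000101(✓)  001001(✓)  001101(✓)  010000(✓)  010001(✓)  010010(✓)  010011(✓)  010101(✓)  010110(✓)  010111(✓)  011000(✓)  011001(✓)  011100(✓)  011101(✓)  100000(✓)  100001(✓)  100101(✓)  101010  101101(✓)  110101(✓)  110110(✓)  110111(✓)  111000(✓)  111111(✓)
size-2^1 implicants → -00001(✓)  -00101(✓)  -01101(✓)  -10101(✓)  -10110(✓)  -10111(✓)  -11000  0-0001(✓)  0-0010(✓)  0-0011(✓)  0-0101(✓)  0-1001(✓)  0-1101(✓)  00-001(✓)  00-101(✓)  000-01(✓)  0000-1(✓)  00001-(✓)  001-01(✓)  01-000(✓)  01-001(✓)  01-101(✓)  010-01(✓)  010-10(✓)  010-11(✓)  0100-0(✓)  0100-1(✓)  01000-(✓)  01001-(✓)  0101-1(✓)  01011-(✓)  011-00(✓)  011-01(✓)  01100-(✓)  01110-(✓)  1-0101(✓)  10-101(✓)  100-01(✓)  10000-  11-111  1101-1(✓)  11011-(✓)
size-2^2 implicants → --0101  -0-101  -00-01  -101-1  -1011-  0--001(✓)  0--101(✓)  0-0-01(✓)  0-00-1  0-001-  0-1-01(✓)  00--01(✓)  01--01(✓)  01-00-  010--1  010-1-  0100--  011-0-
size-2^3 implicants → 0---01
Unchecked terms (primes): --0101, -0-101, -00-01, -101-1, -1011-, -11000, 0---01, 0-00-1, 0-001-, 01-00-, 010--1, 010-1-, 0100--, 011-0-, 10000-, 101010, 11-111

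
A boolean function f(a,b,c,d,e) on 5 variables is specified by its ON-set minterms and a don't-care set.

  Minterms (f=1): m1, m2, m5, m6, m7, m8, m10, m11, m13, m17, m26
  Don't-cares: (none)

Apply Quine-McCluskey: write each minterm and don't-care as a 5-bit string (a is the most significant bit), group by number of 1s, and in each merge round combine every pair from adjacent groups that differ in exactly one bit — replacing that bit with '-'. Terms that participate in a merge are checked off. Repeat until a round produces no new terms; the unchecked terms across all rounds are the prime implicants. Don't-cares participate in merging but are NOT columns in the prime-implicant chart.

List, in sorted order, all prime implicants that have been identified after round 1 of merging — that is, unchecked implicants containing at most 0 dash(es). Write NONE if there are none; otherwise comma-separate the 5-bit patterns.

[col 0] 00001*, 00010*, 00101*, 00110*, 00111*, 01000*, 01010*, 01011*, 01101*, 10001*, 11010*
[col 1] -0001, -1010, 0-010, 0-101, 00-01, 00-10, 001-1, 0011-, 010-0, 0101-
Prime implicants: -0001, -1010, 0-010, 0-101, 00-01, 00-10, 001-1, 0011-, 010-0, 0101-

NONE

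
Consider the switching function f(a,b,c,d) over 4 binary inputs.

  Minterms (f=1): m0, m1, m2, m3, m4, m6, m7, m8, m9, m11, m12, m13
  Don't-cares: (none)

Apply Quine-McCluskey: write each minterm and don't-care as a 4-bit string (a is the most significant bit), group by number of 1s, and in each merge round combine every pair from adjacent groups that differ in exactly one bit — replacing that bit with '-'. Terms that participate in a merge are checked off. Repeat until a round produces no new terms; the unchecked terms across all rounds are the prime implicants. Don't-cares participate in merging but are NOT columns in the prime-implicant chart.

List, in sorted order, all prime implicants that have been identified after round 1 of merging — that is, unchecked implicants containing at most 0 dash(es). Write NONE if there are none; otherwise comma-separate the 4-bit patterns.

NONE

Round 0: 0000✓ 0001✓ 0010✓ 0011✓ 0100✓ 0110✓ 0111✓ 1000✓ 1001✓ 1011✓ 1100✓ 1101✓
Round 1: -000✓ -001✓ -011✓ -100✓ 0-00✓ 0-10✓ 0-11✓ 00-0✓ 00-1✓ 000-✓ 001-✓ 01-0✓ 011-✓ 1-00✓ 1-01✓ 10-1✓ 100-✓ 110-✓
Round 2: --00 -0-1 -00- 0--0 0-1- 00-- 1-0-
PIs = {--00, -0-1, -00-, 0--0, 0-1-, 00--, 1-0-}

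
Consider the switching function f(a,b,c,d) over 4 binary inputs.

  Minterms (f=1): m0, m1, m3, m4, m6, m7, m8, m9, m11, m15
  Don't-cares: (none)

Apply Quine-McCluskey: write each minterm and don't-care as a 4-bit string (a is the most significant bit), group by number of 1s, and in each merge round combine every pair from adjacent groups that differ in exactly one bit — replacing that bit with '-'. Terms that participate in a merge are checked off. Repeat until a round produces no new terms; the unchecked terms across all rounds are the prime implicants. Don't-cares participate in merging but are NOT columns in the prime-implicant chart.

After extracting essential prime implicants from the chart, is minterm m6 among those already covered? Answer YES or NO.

Round 0: 0000✓ 0001✓ 0011✓ 0100✓ 0110✓ 0111✓ 1000✓ 1001✓ 1011✓ 1111✓
Round 1: -000✓ -001✓ -011✓ -111✓ 0-00 0-11✓ 00-1✓ 000-✓ 01-0 011- 1-11✓ 10-1✓ 100-✓
Round 2: --11 -0-1 -00-
PIs = {--11, -0-1, -00-, 0-00, 01-0, 011-}
Coverage chart:
  m0: -00-,0-00
  m1: -0-1,-00-
  m3: --11,-0-1
  m4: 0-00,01-0
  m6: 01-0,011-
  m7: --11,011-
  m8: -00- ←essential
  m9: -0-1,-00-
  m11: --11,-0-1
  m15: --11 ←essential
Essential: --11, -00-

NO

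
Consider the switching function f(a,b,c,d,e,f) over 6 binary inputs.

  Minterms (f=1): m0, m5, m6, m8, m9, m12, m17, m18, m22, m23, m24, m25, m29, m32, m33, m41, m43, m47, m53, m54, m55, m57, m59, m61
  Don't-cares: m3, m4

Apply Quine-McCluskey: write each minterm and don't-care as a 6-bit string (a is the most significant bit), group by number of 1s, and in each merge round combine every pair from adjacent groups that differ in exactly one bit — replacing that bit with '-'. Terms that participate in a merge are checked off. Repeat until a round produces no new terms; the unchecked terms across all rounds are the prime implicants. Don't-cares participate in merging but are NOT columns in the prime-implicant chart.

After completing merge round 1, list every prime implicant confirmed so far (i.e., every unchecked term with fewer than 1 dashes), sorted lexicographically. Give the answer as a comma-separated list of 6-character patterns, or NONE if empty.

Round 0: 000000✓ 000011 000100✓ 000101✓ 000110✓ 001000✓ 001001✓ 001100✓ 010001✓ 010010✓ 010110✓ 010111✓ 011000✓ 011001✓ 011101✓ 100000✓ 100001✓ 101001✓ 101011✓ 101111✓ 110101✓ 110110✓ 110111✓ 111001✓ 111011✓ 111101✓
Round 1: -00000 -01001✓ -10110✓ -10111✓ -11001✓ -11101✓ 0-0110 0-1000✓ 0-1001✓ 00-000✓ 00-100✓ 000-00✓ 0001-0 00010- 001-00✓ 00100-✓ 01-001 010-10 01011-✓ 011-01✓ 01100-✓ 1-1001✓ 1-1011✓ 10-001 10000- 101-11 1010-1✓ 11-101 1101-1 11011-✓ 111-01✓ 1110-1✓
Round 2: --1001 -1011- -11-01 0-100- 00--00 1-10-1
PIs = {--1001, -00000, -1011-, -11-01, 0-0110, 0-100-, 00--00, 000011, 0001-0, 00010-, 01-001, 010-10, 1-10-1, 10-001, 10000-, 101-11, 11-101, 1101-1}

000011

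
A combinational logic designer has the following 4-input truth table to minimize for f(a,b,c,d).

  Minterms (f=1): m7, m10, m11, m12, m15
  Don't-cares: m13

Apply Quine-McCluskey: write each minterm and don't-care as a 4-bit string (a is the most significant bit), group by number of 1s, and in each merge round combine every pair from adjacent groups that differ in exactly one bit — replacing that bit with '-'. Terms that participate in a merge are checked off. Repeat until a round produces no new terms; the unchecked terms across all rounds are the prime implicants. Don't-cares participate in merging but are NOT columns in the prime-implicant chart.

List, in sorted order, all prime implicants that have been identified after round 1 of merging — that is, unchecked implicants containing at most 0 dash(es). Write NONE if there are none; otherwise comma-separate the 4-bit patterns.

NONE

Round 0: 0111✓ 1010✓ 1011✓ 1100✓ 1101✓ 1111✓
Round 1: -111 1-11 101- 11-1 110-
PIs = {-111, 1-11, 101-, 11-1, 110-}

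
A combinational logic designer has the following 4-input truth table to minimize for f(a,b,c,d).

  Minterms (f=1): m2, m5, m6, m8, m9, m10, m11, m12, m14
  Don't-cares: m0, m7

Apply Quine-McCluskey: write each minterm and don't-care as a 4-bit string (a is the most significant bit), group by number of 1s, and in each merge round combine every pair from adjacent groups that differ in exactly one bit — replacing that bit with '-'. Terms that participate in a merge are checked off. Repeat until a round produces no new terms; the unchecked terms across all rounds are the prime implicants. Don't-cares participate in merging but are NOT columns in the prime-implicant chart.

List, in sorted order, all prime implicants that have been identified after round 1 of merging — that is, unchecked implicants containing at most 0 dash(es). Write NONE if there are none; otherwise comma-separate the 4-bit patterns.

NONE

size-2^0 implicants → 0000(✓)  0010(✓)  0101(✓)  0110(✓)  0111(✓)  1000(✓)  1001(✓)  1010(✓)  1011(✓)  1100(✓)  1110(✓)
size-2^1 implicants → -000(✓)  -010(✓)  -110(✓)  0-10(✓)  00-0(✓)  01-1  011-  1-00(✓)  1-10(✓)  10-0(✓)  10-1(✓)  100-(✓)  101-(✓)  11-0(✓)
size-2^2 implicants → --10  -0-0  1--0  10--
Unchecked terms (primes): --10, -0-0, 01-1, 011-, 1--0, 10--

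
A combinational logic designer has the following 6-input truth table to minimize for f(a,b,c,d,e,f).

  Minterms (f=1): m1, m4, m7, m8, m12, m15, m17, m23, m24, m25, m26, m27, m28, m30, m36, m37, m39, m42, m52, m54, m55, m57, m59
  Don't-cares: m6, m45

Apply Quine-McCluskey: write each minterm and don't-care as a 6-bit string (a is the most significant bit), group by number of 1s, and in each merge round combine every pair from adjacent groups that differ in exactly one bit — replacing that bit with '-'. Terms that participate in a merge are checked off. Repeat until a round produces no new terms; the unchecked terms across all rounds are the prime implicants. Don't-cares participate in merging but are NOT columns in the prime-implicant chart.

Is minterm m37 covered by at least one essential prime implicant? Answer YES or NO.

NO

size-2^0 implicants → 000001(✓)  000100(✓)  000110(✓)  000111(✓)  001000(✓)  001100(✓)  001111(✓)  010001(✓)  010111(✓)  011000(✓)  011001(✓)  011010(✓)  011011(✓)  011100(✓)  011110(✓)  100100(✓)  100101(✓)  100111(✓)  101010  101101(✓)  110100(✓)  110110(✓)  110111(✓)  111001(✓)  111011(✓)
size-2^1 implicants → -00100  -00111(✓)  -10111(✓)  -11001(✓)  -11011(✓)  0-0001  0-0111(✓)  0-1000(✓)  0-1100(✓)  00-100  00-111  0001-0  00011-  001-00(✓)  01-001  011-00(✓)  011-10(✓)  0110-0(✓)  0110-1(✓)  01100-(✓)  01101-(✓)  0111-0(✓)  1-0100  1-0111(✓)  10-101  1001-1  10010-  1101-0  11011-  1110-1(✓)
size-2^2 implicants → --0111  -110-1  0-1-00  011--0  0110--
Unchecked terms (primes): --0111, -00100, -110-1, 0-0001, 0-1-00, 00-100, 00-111, 0001-0, 00011-, 01-001, 011--0, 0110--, 1-0100, 10-101, 1001-1, 10010-, 101010, 1101-0, 11011-
Minterm coverage:
  m1 ⊆ 0-0001 [E]
  m4 ⊆ -00100,00-100,0001-0
  m7 ⊆ --0111,00-111,00011-
  m8 ⊆ 0-1-00 [E]
  m12 ⊆ 0-1-00,00-100
  m15 ⊆ 00-111 [E]
  m17 ⊆ 0-0001,01-001
  m23 ⊆ --0111 [E]
  m24 ⊆ 0-1-00,011--0,0110--
  m25 ⊆ -110-1,01-001,0110--
  m26 ⊆ 011--0,0110--
  m27 ⊆ -110-1,0110--
  m28 ⊆ 0-1-00,011--0
  m30 ⊆ 011--0 [E]
  m36 ⊆ -00100,1-0100,10010-
  m37 ⊆ 10-101,1001-1,10010-
  m39 ⊆ --0111,1001-1
  m42 ⊆ 101010 [E]
  m52 ⊆ 1-0100,1101-0
  m54 ⊆ 1101-0,11011-
  m55 ⊆ --0111,11011-
  m57 ⊆ -110-1 [E]
  m59 ⊆ -110-1 [E]
E = {--0111, -110-1, 0-0001, 0-1-00, 00-111, 011--0, 101010}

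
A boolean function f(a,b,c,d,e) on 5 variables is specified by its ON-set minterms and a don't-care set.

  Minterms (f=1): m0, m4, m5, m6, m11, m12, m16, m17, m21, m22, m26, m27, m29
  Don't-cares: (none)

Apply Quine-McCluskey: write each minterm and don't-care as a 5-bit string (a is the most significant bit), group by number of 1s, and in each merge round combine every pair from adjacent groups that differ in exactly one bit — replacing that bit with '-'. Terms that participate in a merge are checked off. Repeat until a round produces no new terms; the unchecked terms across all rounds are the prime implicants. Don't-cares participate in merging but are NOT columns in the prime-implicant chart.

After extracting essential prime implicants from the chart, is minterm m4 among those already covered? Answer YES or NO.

YES

size-2^0 implicants → 00000(✓)  00100(✓)  00101(✓)  00110(✓)  01011(✓)  01100(✓)  10000(✓)  10001(✓)  10101(✓)  10110(✓)  11010(✓)  11011(✓)  11101(✓)
size-2^1 implicants → -0000  -0101  -0110  -1011  0-100  00-00  001-0  0010-  1-101  10-01  1000-  1101-
Unchecked terms (primes): -0000, -0101, -0110, -1011, 0-100, 00-00, 001-0, 0010-, 1-101, 10-01, 1000-, 1101-
Minterm coverage:
  m0 ⊆ -0000,00-00
  m4 ⊆ 0-100,00-00,001-0,0010-
  m5 ⊆ -0101,0010-
  m6 ⊆ -0110,001-0
  m11 ⊆ -1011 [E]
  m12 ⊆ 0-100 [E]
  m16 ⊆ -0000,1000-
  m17 ⊆ 10-01,1000-
  m21 ⊆ -0101,1-101,10-01
  m22 ⊆ -0110 [E]
  m26 ⊆ 1101- [E]
  m27 ⊆ -1011,1101-
  m29 ⊆ 1-101 [E]
E = {-0110, -1011, 0-100, 1-101, 1101-}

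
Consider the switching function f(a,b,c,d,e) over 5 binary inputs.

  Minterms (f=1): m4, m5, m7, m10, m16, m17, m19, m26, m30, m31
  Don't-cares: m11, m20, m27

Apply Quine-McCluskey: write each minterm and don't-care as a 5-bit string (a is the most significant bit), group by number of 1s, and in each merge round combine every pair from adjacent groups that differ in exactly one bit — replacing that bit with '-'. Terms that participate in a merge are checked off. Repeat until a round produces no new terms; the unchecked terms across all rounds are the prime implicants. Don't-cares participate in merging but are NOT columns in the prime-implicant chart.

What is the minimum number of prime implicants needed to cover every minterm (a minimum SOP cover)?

6

[col 0] 00100*, 00101*, 00111*, 01010*, 01011*, 10000*, 10001*, 10011*, 10100*, 11010*, 11011*, 11110*, 11111*
[col 1] -0100, -1010*, -1011*, 001-1, 0010-, 0101-*, 1-011, 10-00, 100-1, 1000-, 11-10*, 11-11*, 1101-*, 1111-*
[col 2] -101-, 11-1-
Prime implicants: -0100, -101-, 001-1, 0010-, 1-011, 10-00, 100-1, 1000-, 11-1-
PI chart (minterm → PIs covering it):
  4 | -0100,0010-
  5 | 001-1,0010-
  7 | 001-1  (sole → essential)
  10 | -101-  (sole → essential)
  16 | 10-00,1000-
  17 | 100-1,1000-
  19 | 1-011,100-1
  26 | -101-,11-1-
  30 | 11-1-  (sole → essential)
  31 | 11-1-  (sole → essential)
Essential prime implicants: -101-, 001-1, 11-1-
Petrick residual → -0100, 1-011, 1000-
Minimum SOP uses 6 PIs: b'cd'e' + bc'd + a'b'ce + ac'de + ab'c'd' + abd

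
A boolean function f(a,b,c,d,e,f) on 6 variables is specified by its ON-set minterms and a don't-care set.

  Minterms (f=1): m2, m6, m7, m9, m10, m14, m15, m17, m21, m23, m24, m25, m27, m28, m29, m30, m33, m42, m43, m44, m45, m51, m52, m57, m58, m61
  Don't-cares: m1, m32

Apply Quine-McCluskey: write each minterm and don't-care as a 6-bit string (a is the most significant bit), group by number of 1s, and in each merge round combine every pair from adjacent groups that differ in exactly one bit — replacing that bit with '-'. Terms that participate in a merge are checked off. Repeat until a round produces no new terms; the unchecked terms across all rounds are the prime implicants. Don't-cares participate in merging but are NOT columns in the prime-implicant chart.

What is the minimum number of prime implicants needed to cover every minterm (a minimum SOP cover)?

Round 0: 000001✓ 000010✓ 000110✓ 000111✓ 001001✓ 001010✓ 001110✓ 001111✓ 010001✓ 010101✓ 010111✓ 011000✓ 011001✓ 011011✓ 011100✓ 011101✓ 011110✓ 100000✓ 100001✓ 101010✓ 101011✓ 101100✓ 101101✓ 110011 110100 111001✓ 111010✓ 111101✓
Round 1: -00001 -01010 -11001✓ -11101✓ 0-0001✓ 0-0111 0-1001✓ 0-1110 00-001✓ 00-010✓ 00-110✓ 00-111✓ 000-10✓ 00011-✓ 001-10✓ 00111-✓ 01-001✓ 01-101✓ 010-01✓ 0101-1 011-00✓ 011-01✓ 0110-1 01100-✓ 0111-0 01110-✓ 1-1010 1-1101 10000- 10101- 10110- 111-01✓
Round 2: -11-01 0--001 00--10 00-11- 01--01 011-0-
PIs = {-00001, -01010, -11-01, 0--001, 0-0111, 0-1110, 00--10, 00-11-, 01--01, 0101-1, 011-0-, 0110-1, 0111-0, 1-1010, 1-1101, 10000-, 10101-, 10110-, 110011, 110100}
Coverage chart:
  m2: 00--10 ←essential
  m6: 00--10,00-11-
  m7: 0-0111,00-11-
  m9: 0--001 ←essential
  m10: -01010,00--10
  m14: 0-1110,00--10,00-11-
  m15: 00-11- ←essential
  m17: 0--001,01--01
  m21: 01--01,0101-1
  m23: 0-0111,0101-1
  m24: 011-0- ←essential
  m25: -11-01,0--001,01--01,011-0-,0110-1
  m27: 0110-1 ←essential
  m28: 011-0-,0111-0
  m29: -11-01,01--01,011-0-
  m30: 0-1110,0111-0
  m33: -00001,10000-
  m42: -01010,1-1010,10101-
  m43: 10101- ←essential
  m44: 10110- ←essential
  m45: 1-1101,10110-
  m51: 110011 ←essential
  m52: 110100 ←essential
  m57: -11-01 ←essential
  m58: 1-1010 ←essential
  m61: -11-01,1-1101
Essential: -11-01, 0--001, 00--10, 00-11-, 011-0-, 0110-1, 1-1010, 10101-, 10110-, 110011, 110100
Petrick residual → -00001, 0-1110, 0101-1
Min cover (14 terms): b'c'd'e'f + bce'f + a'd'e'f + a'cdef' + a'b'ef' + a'b'de + a'bc'df + a'bce' + a'bcd'f + acd'ef' + ab'cd'e + ab'cde' + abc'd'ef + abc'de'f'

14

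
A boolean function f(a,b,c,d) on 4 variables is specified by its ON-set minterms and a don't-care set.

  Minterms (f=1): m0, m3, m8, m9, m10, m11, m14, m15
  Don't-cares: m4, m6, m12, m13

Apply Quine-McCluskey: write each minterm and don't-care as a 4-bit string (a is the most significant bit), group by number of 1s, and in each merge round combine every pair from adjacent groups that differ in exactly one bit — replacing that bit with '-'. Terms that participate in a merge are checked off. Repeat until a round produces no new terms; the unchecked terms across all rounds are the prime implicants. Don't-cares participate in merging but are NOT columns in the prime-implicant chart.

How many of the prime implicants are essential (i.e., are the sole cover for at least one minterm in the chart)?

[col 0] 0000*, 0011*, 0100*, 0110*, 1000*, 1001*, 1010*, 1011*, 1100*, 1101*, 1110*, 1111*
[col 1] -000*, -011, -100*, -110*, 0-00*, 01-0*, 1-00*, 1-01*, 1-10*, 1-11*, 10-0*, 10-1*, 100-*, 101-*, 11-0*, 11-1*, 110-*, 111-*
[col 2] --00, -1-0, 1--0*, 1--1*, 1-0-*, 1-1-*, 10--*, 11--*
[col 3] 1---
Prime implicants: --00, -011, -1-0, 1---
PI chart (minterm → PIs covering it):
  0 | --00  (sole → essential)
  3 | -011  (sole → essential)
  8 | --00,1---
  9 | 1---  (sole → essential)
  10 | 1---  (sole → essential)
  11 | -011,1---
  14 | -1-0,1---
  15 | 1---  (sole → essential)
Essential prime implicants: --00, -011, 1---

3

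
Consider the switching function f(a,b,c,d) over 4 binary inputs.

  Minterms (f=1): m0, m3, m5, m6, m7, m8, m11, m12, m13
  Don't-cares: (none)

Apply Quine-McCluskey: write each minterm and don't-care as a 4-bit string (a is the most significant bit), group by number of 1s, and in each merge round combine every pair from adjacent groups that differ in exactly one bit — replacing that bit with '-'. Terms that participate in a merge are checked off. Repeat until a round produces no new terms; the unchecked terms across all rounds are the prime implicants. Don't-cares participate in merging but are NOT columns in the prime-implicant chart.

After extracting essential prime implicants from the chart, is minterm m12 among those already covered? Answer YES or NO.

size-2^0 implicants → 0000(✓)  0011(✓)  0101(✓)  0110(✓)  0111(✓)  1000(✓)  1011(✓)  1100(✓)  1101(✓)
size-2^1 implicants → -000  -011  -101  0-11  01-1  011-  1-00  110-
Unchecked terms (primes): -000, -011, -101, 0-11, 01-1, 011-, 1-00, 110-
Minterm coverage:
  m0 ⊆ -000 [E]
  m3 ⊆ -011,0-11
  m5 ⊆ -101,01-1
  m6 ⊆ 011- [E]
  m7 ⊆ 0-11,01-1,011-
  m8 ⊆ -000,1-00
  m11 ⊆ -011 [E]
  m12 ⊆ 1-00,110-
  m13 ⊆ -101,110-
E = {-000, -011, 011-}

NO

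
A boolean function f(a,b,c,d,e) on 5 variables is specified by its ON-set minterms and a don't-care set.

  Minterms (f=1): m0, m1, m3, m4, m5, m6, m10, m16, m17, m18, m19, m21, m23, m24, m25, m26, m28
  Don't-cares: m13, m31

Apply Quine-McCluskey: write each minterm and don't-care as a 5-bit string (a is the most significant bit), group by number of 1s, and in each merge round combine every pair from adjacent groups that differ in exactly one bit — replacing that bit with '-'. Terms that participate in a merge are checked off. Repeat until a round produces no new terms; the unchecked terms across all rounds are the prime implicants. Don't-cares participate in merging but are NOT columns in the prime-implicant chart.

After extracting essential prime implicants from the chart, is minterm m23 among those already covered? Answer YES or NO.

NO

size-2^0 implicants → 00000(✓)  00001(✓)  00011(✓)  00100(✓)  00101(✓)  00110(✓)  01010(✓)  01101(✓)  10000(✓)  10001(✓)  10010(✓)  10011(✓)  10101(✓)  10111(✓)  11000(✓)  11001(✓)  11010(✓)  11100(✓)  11111(✓)
size-2^1 implicants → -0000(✓)  -0001(✓)  -0011(✓)  -0101(✓)  -1010  0-101  00-00(✓)  00-01(✓)  000-1(✓)  0000-(✓)  001-0  0010-(✓)  1-000(✓)  1-001(✓)  1-010(✓)  1-111  10-01(✓)  10-11(✓)  100-0(✓)  100-1(✓)  1000-(✓)  1001-(✓)  101-1(✓)  11-00  110-0(✓)  1100-(✓)
size-2^2 implicants → -0-01  -00-1  -000-  00-0-  1-0-0  1-00-  10--1  100--
Unchecked terms (primes): -0-01, -00-1, -000-, -1010, 0-101, 00-0-, 001-0, 1-0-0, 1-00-, 1-111, 10--1, 100--, 11-00
Minterm coverage:
  m0 ⊆ -000-,00-0-
  m1 ⊆ -0-01,-00-1,-000-,00-0-
  m3 ⊆ -00-1 [E]
  m4 ⊆ 00-0-,001-0
  m5 ⊆ -0-01,0-101,00-0-
  m6 ⊆ 001-0 [E]
  m10 ⊆ -1010 [E]
  m16 ⊆ -000-,1-0-0,1-00-,100--
  m17 ⊆ -0-01,-00-1,-000-,1-00-,10--1,100--
  m18 ⊆ 1-0-0,100--
  m19 ⊆ -00-1,10--1,100--
  m21 ⊆ -0-01,10--1
  m23 ⊆ 1-111,10--1
  m24 ⊆ 1-0-0,1-00-,11-00
  m25 ⊆ 1-00- [E]
  m26 ⊆ -1010,1-0-0
  m28 ⊆ 11-00 [E]
E = {-00-1, -1010, 001-0, 1-00-, 11-00}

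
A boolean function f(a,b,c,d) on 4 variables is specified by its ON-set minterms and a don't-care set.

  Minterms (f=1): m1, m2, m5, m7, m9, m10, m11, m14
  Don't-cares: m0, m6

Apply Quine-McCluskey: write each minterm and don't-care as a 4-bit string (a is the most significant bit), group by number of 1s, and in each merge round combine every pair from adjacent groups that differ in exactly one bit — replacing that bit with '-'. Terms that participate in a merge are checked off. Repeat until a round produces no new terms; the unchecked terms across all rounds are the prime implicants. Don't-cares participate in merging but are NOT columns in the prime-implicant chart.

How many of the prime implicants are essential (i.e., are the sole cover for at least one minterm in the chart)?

1

[col 0] 0000*, 0001*, 0010*, 0101*, 0110*, 0111*, 1001*, 1010*, 1011*, 1110*
[col 1] -001, -010*, -110*, 0-01, 0-10*, 00-0, 000-, 01-1, 011-, 1-10*, 10-1, 101-
[col 2] --10
Prime implicants: --10, -001, 0-01, 00-0, 000-, 01-1, 011-, 10-1, 101-
PI chart (minterm → PIs covering it):
  1 | -001,0-01,000-
  2 | --10,00-0
  5 | 0-01,01-1
  7 | 01-1,011-
  9 | -001,10-1
  10 | --10,101-
  11 | 10-1,101-
  14 | --10  (sole → essential)
Essential prime implicants: --10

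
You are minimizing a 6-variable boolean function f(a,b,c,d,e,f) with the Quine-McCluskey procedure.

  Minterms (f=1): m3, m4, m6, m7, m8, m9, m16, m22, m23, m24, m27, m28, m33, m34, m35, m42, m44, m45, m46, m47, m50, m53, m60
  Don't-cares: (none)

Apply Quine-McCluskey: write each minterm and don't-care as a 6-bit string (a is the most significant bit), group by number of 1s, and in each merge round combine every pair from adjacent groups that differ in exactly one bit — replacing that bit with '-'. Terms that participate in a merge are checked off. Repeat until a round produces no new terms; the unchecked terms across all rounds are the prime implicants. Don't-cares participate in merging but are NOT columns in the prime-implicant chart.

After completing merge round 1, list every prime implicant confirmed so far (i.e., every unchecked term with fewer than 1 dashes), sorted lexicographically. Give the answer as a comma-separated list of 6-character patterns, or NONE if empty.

011011, 110101

Round 0: 000011✓ 000100✓ 000110✓ 000111✓ 001000✓ 001001✓ 010000✓ 010110✓ 010111✓ 011000✓ 011011 011100✓ 100001✓ 100010✓ 100011✓ 101010✓ 101100✓ 101101✓ 101110✓ 101111✓ 110010✓ 110101 111100✓
Round 1: -00011 -11100 0-0110✓ 0-0111✓ 0-1000 000-11 0001-0 00011-✓ 00100- 01-000 01011-✓ 011-00 1-0010 1-1100 10-010 1000-1 10001- 101-10 1011-0✓ 1011-1✓ 10110-✓ 10111-✓
Round 2: 0-011- 1011--
PIs = {-00011, -11100, 0-011-, 0-1000, 000-11, 0001-0, 00100-, 01-000, 011-00, 011011, 1-0010, 1-1100, 10-010, 1000-1, 10001-, 101-10, 1011--, 110101}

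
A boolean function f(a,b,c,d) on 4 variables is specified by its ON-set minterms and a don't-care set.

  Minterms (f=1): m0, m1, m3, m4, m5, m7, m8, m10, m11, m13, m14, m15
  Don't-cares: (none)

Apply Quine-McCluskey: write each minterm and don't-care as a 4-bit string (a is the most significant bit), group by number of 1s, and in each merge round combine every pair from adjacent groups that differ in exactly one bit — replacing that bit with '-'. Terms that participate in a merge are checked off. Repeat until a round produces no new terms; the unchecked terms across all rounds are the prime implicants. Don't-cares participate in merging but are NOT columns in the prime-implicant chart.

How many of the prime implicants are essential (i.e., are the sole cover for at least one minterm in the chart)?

Round 0: 0000✓ 0001✓ 0011✓ 0100✓ 0101✓ 0111✓ 1000✓ 1010✓ 1011✓ 1101✓ 1110✓ 1111✓
Round 1: -000 -011✓ -101✓ -111✓ 0-00✓ 0-01✓ 0-11✓ 00-1✓ 000-✓ 01-1✓ 010-✓ 1-10✓ 1-11✓ 10-0 101-✓ 11-1✓ 111-✓
Round 2: --11 -1-1 0--1 0-0- 1-1-
PIs = {--11, -000, -1-1, 0--1, 0-0-, 1-1-, 10-0}
Coverage chart:
  m0: -000,0-0-
  m1: 0--1,0-0-
  m3: --11,0--1
  m4: 0-0- ←essential
  m5: -1-1,0--1,0-0-
  m7: --11,-1-1,0--1
  m8: -000,10-0
  m10: 1-1-,10-0
  m11: --11,1-1-
  m13: -1-1 ←essential
  m14: 1-1- ←essential
  m15: --11,-1-1,1-1-
Essential: -1-1, 0-0-, 1-1-

3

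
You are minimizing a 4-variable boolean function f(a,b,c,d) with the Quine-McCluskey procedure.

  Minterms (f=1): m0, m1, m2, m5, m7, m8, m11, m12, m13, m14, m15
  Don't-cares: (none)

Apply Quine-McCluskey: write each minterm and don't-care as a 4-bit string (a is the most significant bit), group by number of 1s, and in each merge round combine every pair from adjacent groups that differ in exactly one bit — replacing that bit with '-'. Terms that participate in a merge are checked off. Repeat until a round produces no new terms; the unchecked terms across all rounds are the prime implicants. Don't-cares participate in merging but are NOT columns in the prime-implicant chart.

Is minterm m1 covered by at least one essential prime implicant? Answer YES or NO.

[col 0] 0000*, 0001*, 0010*, 0101*, 0111*, 1000*, 1011*, 1100*, 1101*, 1110*, 1111*
[col 1] -000, -101*, -111*, 0-01, 00-0, 000-, 01-1*, 1-00, 1-11, 11-0*, 11-1*, 110-*, 111-*
[col 2] -1-1, 11--
Prime implicants: -000, -1-1, 0-01, 00-0, 000-, 1-00, 1-11, 11--
PI chart (minterm → PIs covering it):
  0 | -000,00-0,000-
  1 | 0-01,000-
  2 | 00-0  (sole → essential)
  5 | -1-1,0-01
  7 | -1-1  (sole → essential)
  8 | -000,1-00
  11 | 1-11  (sole → essential)
  12 | 1-00,11--
  13 | -1-1,11--
  14 | 11--  (sole → essential)
  15 | -1-1,1-11,11--
Essential prime implicants: -1-1, 00-0, 1-11, 11--

NO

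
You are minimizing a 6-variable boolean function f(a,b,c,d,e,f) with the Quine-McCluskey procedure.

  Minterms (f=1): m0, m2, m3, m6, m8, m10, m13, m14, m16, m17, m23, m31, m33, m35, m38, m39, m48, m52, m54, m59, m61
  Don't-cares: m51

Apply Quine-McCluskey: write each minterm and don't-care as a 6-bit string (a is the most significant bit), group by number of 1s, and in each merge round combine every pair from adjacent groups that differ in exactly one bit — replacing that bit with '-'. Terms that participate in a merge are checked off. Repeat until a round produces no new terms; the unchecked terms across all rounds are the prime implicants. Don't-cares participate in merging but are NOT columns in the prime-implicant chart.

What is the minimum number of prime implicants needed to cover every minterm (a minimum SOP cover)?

[col 0] 000000*, 000010*, 000011*, 000110*, 001000*, 001010*, 001101, 001110*, 010000*, 010001*, 010111*, 011111*, 100001*, 100011*, 100110*, 100111*, 110000*, 110011*, 110100*, 110110*, 111011*, 111101
[col 1] -00011, -00110, -10000, 0-0000, 00-000*, 00-010*, 00-110*, 000-10*, 0000-0*, 00001-, 001-10*, 0010-0*, 01-111, 01000-, 1-0011, 1-0110, 100-11, 1000-1, 10011-, 11-011, 110-00, 1101-0
[col 2] 00--10, 00-0-0
Prime implicants: -00011, -00110, -10000, 0-0000, 00--10, 00-0-0, 00001-, 001101, 01-111, 01000-, 1-0011, 1-0110, 100-11, 1000-1, 10011-, 11-011, 110-00, 1101-0, 111101
PI chart (minterm → PIs covering it):
  0 | 0-0000,00-0-0
  2 | 00--10,00-0-0,00001-
  3 | -00011,00001-
  6 | -00110,00--10
  8 | 00-0-0  (sole → essential)
  10 | 00--10,00-0-0
  13 | 001101  (sole → essential)
  14 | 00--10  (sole → essential)
  16 | -10000,0-0000,01000-
  17 | 01000-  (sole → essential)
  23 | 01-111  (sole → essential)
  31 | 01-111  (sole → essential)
  33 | 1000-1  (sole → essential)
  35 | -00011,1-0011,100-11,1000-1
  38 | -00110,1-0110,10011-
  39 | 100-11,10011-
  48 | -10000,110-00
  52 | 110-00,1101-0
  54 | 1-0110,1101-0
  59 | 11-011  (sole → essential)
  61 | 111101  (sole → essential)
Essential prime implicants: 00--10, 00-0-0, 001101, 01-111, 01000-, 1000-1, 11-011, 111101
Petrick residual → -00011, -10000, 10011-, 1101-0
Minimum SOP uses 12 PIs: b'c'd'ef + bc'd'e'f' + a'b'ef' + a'b'd'f' + a'b'cde'f + a'bdef + a'bc'd'e' + ab'c'd'f + ab'c'de + abd'ef + abc'df' + abcde'f

12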